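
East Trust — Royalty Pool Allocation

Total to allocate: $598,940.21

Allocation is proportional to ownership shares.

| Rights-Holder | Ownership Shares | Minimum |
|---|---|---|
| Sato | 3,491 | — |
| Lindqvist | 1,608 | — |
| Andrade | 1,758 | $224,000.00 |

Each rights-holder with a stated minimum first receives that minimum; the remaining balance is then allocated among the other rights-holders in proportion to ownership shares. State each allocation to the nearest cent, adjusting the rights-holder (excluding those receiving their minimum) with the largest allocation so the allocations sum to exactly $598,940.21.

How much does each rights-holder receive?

Sato: $256,700.58 · Lindqvist: $118,239.63 · Andrade: $224,000.00

Fund the minimums — Andrade $224,000.00. Balance $374,940.21.
Balance split over remaining ownership shares 5,099: Sato 256,700.5831 → $256,700.58; Lindqvist 118,239.6269 → $118,239.63.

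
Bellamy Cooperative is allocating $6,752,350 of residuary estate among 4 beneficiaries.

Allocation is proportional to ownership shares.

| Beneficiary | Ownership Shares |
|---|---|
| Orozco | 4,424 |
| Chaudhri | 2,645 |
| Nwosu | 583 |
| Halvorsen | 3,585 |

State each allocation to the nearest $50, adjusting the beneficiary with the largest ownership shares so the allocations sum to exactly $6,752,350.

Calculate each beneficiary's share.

Orozco: $2,658,350 | Chaudhri: $1,589,400 | Nwosu: $350,350 | Halvorsen: $2,154,250

Ownership shares total: 4,424 + 2,645 + 583 + 3,585 = 11,237.
Proportional shares: Orozco 2,658,396.05; Chaudhri 1,589,389.14; Nwosu 350,326.60; Halvorsen 2,154,238.21.
At nearest $50: Orozco $2,658,400; Chaudhri $1,589,400; Nwosu $350,350; Halvorsen $2,154,250. Sum = $6,752,400.
Difference $6,752,350 − $6,752,400 = −$50 applied to largest ownership shares (Orozco): Orozco becomes $2,658,350.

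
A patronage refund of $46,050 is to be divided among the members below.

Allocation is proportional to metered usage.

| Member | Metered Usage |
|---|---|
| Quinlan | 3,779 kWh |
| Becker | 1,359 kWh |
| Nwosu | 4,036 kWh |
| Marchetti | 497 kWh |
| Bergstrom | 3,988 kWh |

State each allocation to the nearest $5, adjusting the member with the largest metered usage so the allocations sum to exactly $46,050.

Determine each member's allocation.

Quinlan: $12,740; Becker: $4,580; Nwosu: $13,610; Marchetti: $1,675; Bergstrom: $13,445

Sum of metered usage: 3,779 + 1,359 + 4,036 + 497 + 3,988 = 13,659.
Pro-rata amounts: Quinlan 12,740.53; Becker 4,581.74; Nwosu 13,606.98; Marchetti 1,675.59; Bergstrom 13,445.16.
After rounding ($5): Quinlan $12,740; Becker $4,580; Nwosu $13,605; Marchetti $1,675; Bergstrom $13,445. Sum = $46,045.
Difference $46,050 − $46,045 = +$5 applied to largest metered usage (Nwosu): Nwosu becomes $13,610.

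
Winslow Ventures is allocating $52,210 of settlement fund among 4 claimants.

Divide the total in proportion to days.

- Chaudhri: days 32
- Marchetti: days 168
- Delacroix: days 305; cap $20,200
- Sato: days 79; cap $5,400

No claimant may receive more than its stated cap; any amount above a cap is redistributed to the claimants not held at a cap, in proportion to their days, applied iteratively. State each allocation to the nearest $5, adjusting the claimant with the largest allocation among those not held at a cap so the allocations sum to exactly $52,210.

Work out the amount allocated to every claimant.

Chaudhri: $4,260 · Marchetti: $22,350 · Delacroix: $20,200 · Sato: $5,400

Sum of days: 584.
Pro-rata shares before constraints: Chaudhri 2,860.82; Marchetti 15,019.32; Delacroix 27,267.21; Sato 7,062.65.
Held at cap: Delacroix ($20,200), Sato ($5,400); balance $26,610 reallocated over remaining days 200.
Redistributed shares: Chaudhri 4,257.60 → $4,260; Marchetti 22,352.40 → $22,350.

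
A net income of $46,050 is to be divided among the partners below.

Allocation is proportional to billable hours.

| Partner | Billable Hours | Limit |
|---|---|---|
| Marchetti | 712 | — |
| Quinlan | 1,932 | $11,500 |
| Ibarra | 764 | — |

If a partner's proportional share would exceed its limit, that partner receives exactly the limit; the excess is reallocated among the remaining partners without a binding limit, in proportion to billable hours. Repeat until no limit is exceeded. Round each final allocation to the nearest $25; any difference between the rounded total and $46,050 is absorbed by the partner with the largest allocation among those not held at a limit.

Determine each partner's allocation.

Combined billable hours = 3,408.
Pro-rata shares before constraints: Marchetti 9,620.77; Quinlan 26,105.81; Ibarra 10,323.42.
Cap binds for Quinlan ($11,500); remaining pool $34,550 reallocated over remaining billable hours 1,476.
Redistributed shares: Marchetti 16,666.40 → $16,675; Ibarra 17,883.60 → $17,875.

Marchetti: $16,675; Quinlan: $11,500; Ibarra: $17,875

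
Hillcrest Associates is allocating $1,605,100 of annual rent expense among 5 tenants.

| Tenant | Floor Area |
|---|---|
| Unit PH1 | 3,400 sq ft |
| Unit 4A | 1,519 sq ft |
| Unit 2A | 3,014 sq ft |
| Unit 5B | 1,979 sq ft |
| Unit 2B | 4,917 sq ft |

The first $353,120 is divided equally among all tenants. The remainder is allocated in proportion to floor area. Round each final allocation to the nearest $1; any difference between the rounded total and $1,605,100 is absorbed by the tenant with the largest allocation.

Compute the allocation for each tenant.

Unit PH1: $357,679 | Unit 4A: $198,870 | Unit 2A: $325,089 | Unit 5B: $237,707 | Unit 2B: $485,755

$353,120 shared equally gives $70,624 per tenant.
Remainder $1,251,980 by floor area (total 14,829): Unit PH1 287,054.56 → $287,055; Unit 4A 128,245.84 → $128,246; Unit 2A 254,465.42 → $254,465; Unit 5B 167,082.64 → $167,083; Unit 2B 415,131.54 → $415,132.
Rounding difference −$1 on remainder applied to Unit 2B.
Totals: Unit PH1 $70,624 + $287,055 = $357,679; Unit 4A $70,624 + $128,246 = $198,870; Unit 2A $70,624 + $254,465 = $325,089; Unit 5B $70,624 + $167,083 = $237,707; Unit 2B $70,624 + $415,131 = $485,755.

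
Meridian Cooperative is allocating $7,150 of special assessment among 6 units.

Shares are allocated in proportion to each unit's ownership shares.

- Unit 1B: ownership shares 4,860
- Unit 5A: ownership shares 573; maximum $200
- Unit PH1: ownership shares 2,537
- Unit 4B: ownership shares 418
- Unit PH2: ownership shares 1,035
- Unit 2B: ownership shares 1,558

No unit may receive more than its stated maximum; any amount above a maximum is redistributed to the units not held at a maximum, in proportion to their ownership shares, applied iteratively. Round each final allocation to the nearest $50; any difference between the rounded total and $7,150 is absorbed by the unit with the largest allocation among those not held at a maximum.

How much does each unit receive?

Total ownership shares = 10,981.
Pro-rata shares before constraints: Unit 1B 3,164.47; Unit 5A 373.09; Unit PH1 1,651.90; Unit 4B 272.17; Unit PH2 673.91; Unit 2B 1,014.45.
Held at cap: Unit 5A ($200); remaining pool $6,950 reallocated over remaining ownership shares 10,408.
Remaining shares: Unit 1B 3,245.29 → $3,250; Unit PH1 1,694.10 → $1,700; Unit 4B 279.12 → $300; Unit PH2 691.13 → $700; Unit 2B 1,040.36 → $1,050.
Rounding difference −$50 applied to Unit 1B → $3,200.

Unit 1B: $3,200 · Unit 5A: $200 · Unit PH1: $1,700 · Unit 4B: $300 · Unit PH2: $700 · Unit 2B: $1,050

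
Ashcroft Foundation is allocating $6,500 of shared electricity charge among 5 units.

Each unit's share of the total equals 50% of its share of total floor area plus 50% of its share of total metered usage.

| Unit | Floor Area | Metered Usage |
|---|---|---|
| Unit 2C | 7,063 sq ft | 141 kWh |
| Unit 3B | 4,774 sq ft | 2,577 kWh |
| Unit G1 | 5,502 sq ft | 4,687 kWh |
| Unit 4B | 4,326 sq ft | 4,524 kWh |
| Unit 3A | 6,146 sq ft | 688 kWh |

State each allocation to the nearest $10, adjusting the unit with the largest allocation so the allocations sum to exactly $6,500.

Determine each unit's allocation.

Floor area total 27,811; metered usage total 12,617.
Composite weights (50% floor area + 50% metered usage): Unit 2C 0.1326; Unit 3B 0.1880; Unit G1 0.2847; Unit 4B 0.2571; Unit 3A 0.1378.
Unrounded shares: Unit 2C 861.70; Unit 3B 1,221.70; Unit G1 1,850.28; Unit 4B 1,670.87; Unit 3A 895.44.
At nearest $10: Unit 2C $860; Unit 3B $1,220; Unit G1 $1,850; Unit 4B $1,670; Unit 3A $900. Sum = $6,500.
Sum already equals the total — no adjustment.

Unit 2C: $860 · Unit 3B: $1,220 · Unit G1: $1,850 · Unit 4B: $1,670 · Unit 3A: $900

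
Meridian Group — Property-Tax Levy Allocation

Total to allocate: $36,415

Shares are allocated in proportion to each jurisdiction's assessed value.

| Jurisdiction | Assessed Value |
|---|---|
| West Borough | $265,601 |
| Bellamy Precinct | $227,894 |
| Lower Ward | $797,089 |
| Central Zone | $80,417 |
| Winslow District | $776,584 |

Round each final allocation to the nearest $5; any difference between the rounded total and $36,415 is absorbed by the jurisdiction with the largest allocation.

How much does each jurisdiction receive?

Combined assessed value = 2,147,585.
Pro-rata amounts: West Borough 265,601/2,147,585 × $36,415 = 4,503.60; Bellamy Precinct 227,894/2,147,585 × $36,415 = 3,864.23; Lower Ward 797,089/2,147,585 × $36,415 = 13,515.64; Central Zone 80,417/2,147,585 × $36,415 = 1,363.57; Winslow District 776,584/2,147,585 × $36,415 = 13,167.96.
At nearest $5: West Borough $4,505; Bellamy Precinct $3,865; Lower Ward $13,515; Central Zone $1,365; Winslow District $13,170. Sum = $36,420.
Difference $36,415 − $36,420 = −$5 applied to largest allocation (Lower Ward): Lower Ward becomes $13,510.

West Borough: $4,505 | Bellamy Precinct: $3,865 | Lower Ward: $13,510 | Central Zone: $1,365 | Winslow District: $13,170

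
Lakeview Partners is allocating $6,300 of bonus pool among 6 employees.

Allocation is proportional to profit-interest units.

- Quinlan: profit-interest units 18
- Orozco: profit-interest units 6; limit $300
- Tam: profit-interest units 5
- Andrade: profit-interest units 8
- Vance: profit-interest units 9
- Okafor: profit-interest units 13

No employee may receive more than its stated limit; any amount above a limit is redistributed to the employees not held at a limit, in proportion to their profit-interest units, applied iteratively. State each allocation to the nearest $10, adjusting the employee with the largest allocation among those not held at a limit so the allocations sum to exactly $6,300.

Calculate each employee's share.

Sum of profit-interest units: 59.
Unconstrained shares: Quinlan 1,922.03; Orozco 640.68; Tam 533.90; Andrade 854.24; Vance 961.02; Okafor 1,388.14.
Capped: Orozco ($300); remaining pool $6,000 reallocated over remaining profit-interest units 53.
Shares after redistribution: Quinlan 2,037.74 → $2,040; Tam 566.04 → $570; Andrade 905.66 → $910; Vance 1,018.87 → $1,020; Okafor 1,471.70 → $1,470.
Rounding difference −$10 applied to Quinlan → $2,030.

Quinlan: $2,030; Orozco: $300; Tam: $570; Andrade: $910; Vance: $1,020; Okafor: $1,470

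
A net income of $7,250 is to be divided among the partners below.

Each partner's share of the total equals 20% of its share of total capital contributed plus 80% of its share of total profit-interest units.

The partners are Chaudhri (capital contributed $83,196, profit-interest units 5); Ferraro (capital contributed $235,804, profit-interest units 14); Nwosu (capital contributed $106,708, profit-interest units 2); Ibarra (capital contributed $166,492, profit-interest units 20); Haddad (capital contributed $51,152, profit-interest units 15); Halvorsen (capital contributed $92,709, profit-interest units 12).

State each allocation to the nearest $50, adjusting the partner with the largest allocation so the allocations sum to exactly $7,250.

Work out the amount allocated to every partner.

Chaudhri: $600 · Ferraro: $1,650 · Nwosu: $400 · Ibarra: $2,000 · Haddad: $1,400 · Halvorsen: $1,200

Totals — capital contributed 736,061, profit-interest units 68.
Blended shares (20% capital contributed + 80% profit-interest units): Chaudhri 0.0814; Ferraro 0.2288; Nwosu 0.0525; Ibarra 0.2805; Haddad 0.1904; Halvorsen 0.1664.
Pro-rata amounts: Chaudhri 590.36; Ferraro 1,658.64; Nwosu 380.80; Ibarra 2,033.86; Haddad 1,380.18; Halvorsen 1,206.16.
At nearest $50: Chaudhri $600; Ferraro $1,650; Nwosu $400; Ibarra $2,050; Haddad $1,400; Halvorsen $1,200. Sum = $7,300.
Difference $7,250 − $7,300 = −$50 applied to largest allocation (Ibarra): Ibarra becomes $2,000.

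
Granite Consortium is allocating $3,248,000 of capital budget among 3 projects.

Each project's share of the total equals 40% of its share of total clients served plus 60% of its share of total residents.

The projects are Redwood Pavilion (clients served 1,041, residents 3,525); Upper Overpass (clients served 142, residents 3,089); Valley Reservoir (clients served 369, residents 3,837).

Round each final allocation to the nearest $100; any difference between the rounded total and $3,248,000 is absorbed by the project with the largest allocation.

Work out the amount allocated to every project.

Clients served total 1,552; residents total 10,451.
Composite weights (40% clients served + 60% residents): Redwood Pavilion 0.4707; Upper Overpass 0.2139; Valley Reservoir 0.3154.
Proportional shares: Redwood Pavilion 1,528,742.49; Upper Overpass 694,876.53; Valley Reservoir 1,024,380.98.
After rounding ($100): Redwood Pavilion $1,528,700; Upper Overpass $694,900; Valley Reservoir $1,024,400. Sum = $3,248,000.
Rounded total matches; no reconciliation needed.

Redwood Pavilion: $1,528,700; Upper Overpass: $694,900; Valley Reservoir: $1,024,400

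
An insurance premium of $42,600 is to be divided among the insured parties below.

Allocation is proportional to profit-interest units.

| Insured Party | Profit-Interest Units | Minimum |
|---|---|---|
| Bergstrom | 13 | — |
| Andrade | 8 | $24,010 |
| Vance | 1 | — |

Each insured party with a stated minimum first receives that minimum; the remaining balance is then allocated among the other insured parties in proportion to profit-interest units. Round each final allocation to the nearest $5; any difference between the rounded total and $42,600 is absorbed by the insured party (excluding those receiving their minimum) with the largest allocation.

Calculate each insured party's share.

Bergstrom: $17,260 · Andrade: $24,010 · Vance: $1,330

Fund the minimums — Andrade $24,010. Balance $18,590.
Balance split over remaining profit-interest units 14: Bergstrom 17,262.14 → $17,260; Vance 1,327.86 → $1,330.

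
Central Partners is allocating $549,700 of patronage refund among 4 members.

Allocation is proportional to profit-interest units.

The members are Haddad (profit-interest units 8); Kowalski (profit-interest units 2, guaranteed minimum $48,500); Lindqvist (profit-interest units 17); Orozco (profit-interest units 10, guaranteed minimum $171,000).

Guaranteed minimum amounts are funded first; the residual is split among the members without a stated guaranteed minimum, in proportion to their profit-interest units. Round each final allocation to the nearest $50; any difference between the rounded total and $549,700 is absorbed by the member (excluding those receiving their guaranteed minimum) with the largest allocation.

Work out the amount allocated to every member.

Haddad: $105,650 | Kowalski: $48,500 | Lindqvist: $224,550 | Orozco: $171,000

Minimums first: Kowalski $48,500; Orozco $171,000. Residual $330,200.
Residual split over remaining profit-interest units 25: Haddad 105,664.00 → $105,650; Lindqvist 224,536.00 → $224,550.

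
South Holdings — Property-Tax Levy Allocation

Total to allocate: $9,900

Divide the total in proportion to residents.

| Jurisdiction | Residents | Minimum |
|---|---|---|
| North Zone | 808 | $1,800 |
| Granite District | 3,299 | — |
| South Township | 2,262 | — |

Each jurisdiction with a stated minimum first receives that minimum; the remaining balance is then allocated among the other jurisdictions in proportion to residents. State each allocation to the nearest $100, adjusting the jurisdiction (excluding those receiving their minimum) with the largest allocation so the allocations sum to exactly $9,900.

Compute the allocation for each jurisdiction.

North Zone: $1,800 | Granite District: $4,800 | South Township: $3,300

Fund the minimums — North Zone $1,800. Balance $8,100.
Balance split over remaining residents 5,561: Granite District 4,805.23 → $4,800; South Township 3,294.77 → $3,300.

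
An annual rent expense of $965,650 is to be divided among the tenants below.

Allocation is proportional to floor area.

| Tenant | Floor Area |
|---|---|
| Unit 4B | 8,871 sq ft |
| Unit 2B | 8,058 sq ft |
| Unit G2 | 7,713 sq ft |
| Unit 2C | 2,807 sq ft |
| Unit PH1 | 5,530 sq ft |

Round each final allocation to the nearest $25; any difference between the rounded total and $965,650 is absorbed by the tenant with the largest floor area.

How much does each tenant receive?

Unit 4B: $259,725 · Unit 2B: $235,950 · Unit G2: $225,850 · Unit 2C: $82,200 · Unit PH1: $161,925

Combined floor area = 8,871 + 8,058 + 7,713 + 2,807 + 5,530 = 32,979.
Raw shares: Unit 4B 259,749.57; Unit 2B 235,944.32; Unit G2 225,842.46; Unit 2C 82,191.08; Unit PH1 161,922.57.
At nearest $25: Unit 4B $259,750; Unit 2B $235,950; Unit G2 $225,850; Unit 2C $82,200; Unit PH1 $161,925. Sum = $965,675.
Difference $965,650 − $965,675 = −$25 applied to largest floor area (Unit 4B): Unit 4B becomes $259,725.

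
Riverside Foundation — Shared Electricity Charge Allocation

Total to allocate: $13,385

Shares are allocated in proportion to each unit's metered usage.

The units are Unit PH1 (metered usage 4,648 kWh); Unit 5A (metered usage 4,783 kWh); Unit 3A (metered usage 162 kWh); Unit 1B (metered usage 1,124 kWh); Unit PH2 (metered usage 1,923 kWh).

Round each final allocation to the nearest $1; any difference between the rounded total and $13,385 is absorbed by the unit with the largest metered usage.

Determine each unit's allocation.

Combined metered usage = 4,648 + 4,783 + 162 + 1,124 + 1,923 = 12,640.
Raw shares: Unit PH1 4,921.95; Unit 5A 5,064.91; Unit 3A 171.55; Unit 1B 1,190.25; Unit PH2 2,036.34.
At nearest $1: Unit PH1 $4,922; Unit 5A $5,065; Unit 3A $172; Unit 1B $1,190; Unit PH2 $2,036. Sum = $13,385.
Rounded total matches; no reconciliation needed.

Unit PH1: $4,922; Unit 5A: $5,065; Unit 3A: $172; Unit 1B: $1,190; Unit PH2: $2,036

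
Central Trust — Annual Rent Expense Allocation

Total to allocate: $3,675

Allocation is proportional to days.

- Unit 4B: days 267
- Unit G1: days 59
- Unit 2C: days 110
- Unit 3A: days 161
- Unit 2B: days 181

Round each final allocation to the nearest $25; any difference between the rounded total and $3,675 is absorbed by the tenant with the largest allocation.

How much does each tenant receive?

Sum of days: 778.
Proportional shares: Unit 4B 267/778 × $3,675 = 1,261.21; Unit G1 59/778 × $3,675 = 278.70; Unit 2C 110/778 × $3,675 = 519.60; Unit 3A 161/778 × $3,675 = 760.51; Unit 2B 181/778 × $3,675 = 854.98.
At nearest $25: Unit 4B $1,250; Unit G1 $275; Unit 2C $525; Unit 3A $750; Unit 2B $850. Sum = $3,650.
Difference $3,675 − $3,650 = +$25 applied to largest allocation (Unit 4B): Unit 4B becomes $1,275.

Unit 4B: $1,275 | Unit G1: $275 | Unit 2C: $525 | Unit 3A: $750 | Unit 2B: $850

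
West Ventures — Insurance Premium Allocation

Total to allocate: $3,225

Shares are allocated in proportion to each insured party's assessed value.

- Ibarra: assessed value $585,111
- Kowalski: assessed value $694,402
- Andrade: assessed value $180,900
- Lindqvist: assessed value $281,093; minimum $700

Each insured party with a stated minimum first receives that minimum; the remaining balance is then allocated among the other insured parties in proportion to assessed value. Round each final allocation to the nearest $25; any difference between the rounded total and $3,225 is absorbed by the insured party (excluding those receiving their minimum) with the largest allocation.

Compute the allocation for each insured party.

Ibarra: $1,000; Kowalski: $1,200; Andrade: $325; Lindqvist: $700

Guaranteed amounts: Lindqvist $700. Residual $2,525.
Residual split over remaining assessed value 1,460,413: Ibarra 1,011.64 → $1,000; Kowalski 1,200.60 → $1,200; Andrade 312.77 → $325.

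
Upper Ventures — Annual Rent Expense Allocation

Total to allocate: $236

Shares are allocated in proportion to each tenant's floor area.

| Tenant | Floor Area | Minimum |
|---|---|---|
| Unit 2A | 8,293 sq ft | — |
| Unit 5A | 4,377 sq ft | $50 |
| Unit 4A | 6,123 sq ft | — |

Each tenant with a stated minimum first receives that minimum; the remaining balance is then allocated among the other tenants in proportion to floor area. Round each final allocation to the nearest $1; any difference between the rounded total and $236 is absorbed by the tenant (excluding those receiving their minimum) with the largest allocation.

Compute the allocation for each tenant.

Minimums first: Unit 5A $50. Residual $186.
Residual split over remaining floor area 14,416: Unit 2A 107.00 → $107; Unit 4A 79.00 → $79.

Unit 2A: $107 · Unit 5A: $50 · Unit 4A: $79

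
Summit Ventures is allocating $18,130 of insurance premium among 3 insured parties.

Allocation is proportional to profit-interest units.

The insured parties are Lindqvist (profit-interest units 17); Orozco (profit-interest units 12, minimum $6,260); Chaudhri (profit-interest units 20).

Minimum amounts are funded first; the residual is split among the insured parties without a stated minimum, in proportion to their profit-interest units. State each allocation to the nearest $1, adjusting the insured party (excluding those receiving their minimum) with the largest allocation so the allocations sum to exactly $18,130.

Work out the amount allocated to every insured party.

Minimums first: Orozco $6,260. Balance $11,870.
Balance split over remaining profit-interest units 37: Lindqvist 5,453.78 → $5,454; Chaudhri 6,416.22 → $6,416.

Lindqvist: $5,454; Orozco: $6,260; Chaudhri: $6,416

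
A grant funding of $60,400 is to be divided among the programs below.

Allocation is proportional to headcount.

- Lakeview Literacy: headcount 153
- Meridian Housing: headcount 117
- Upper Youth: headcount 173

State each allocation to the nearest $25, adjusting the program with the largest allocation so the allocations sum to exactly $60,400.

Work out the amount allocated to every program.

Lakeview Literacy: $20,850 · Meridian Housing: $15,950 · Upper Youth: $23,600

Headcount total: 443.
Proportional shares: Lakeview Literacy 153/443 × $60,400 = 20,860.50; Meridian Housing 117/443 × $60,400 = 15,952.14; Upper Youth 173/443 × $60,400 = 23,587.36.
At nearest $25: Lakeview Literacy $20,850; Meridian Housing $15,950; Upper Youth $23,575. Sum = $60,375.
Difference $60,400 − $60,375 = +$25 applied to largest allocation (Upper Youth): Upper Youth becomes $23,600.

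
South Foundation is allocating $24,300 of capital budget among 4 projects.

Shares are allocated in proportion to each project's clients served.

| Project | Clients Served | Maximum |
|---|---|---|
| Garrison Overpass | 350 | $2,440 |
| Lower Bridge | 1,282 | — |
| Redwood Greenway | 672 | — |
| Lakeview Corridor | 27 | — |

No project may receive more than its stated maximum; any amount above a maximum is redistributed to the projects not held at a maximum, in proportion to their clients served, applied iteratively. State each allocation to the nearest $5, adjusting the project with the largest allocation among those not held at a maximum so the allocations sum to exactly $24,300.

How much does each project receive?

Total clients served = 2,331.
Unconstrained shares: Garrison Overpass 3,648.65; Lower Bridge 13,364.48; Redwood Greenway 7,005.41; Lakeview Corridor 281.47.
Cap binds for Garrison Overpass ($2,440); residual $21,860 reallocated over remaining clients served 1,981.
Remaining shares: Lower Bridge 14,146.65 → $14,145; Redwood Greenway 7,415.41 → $7,415; Lakeview Corridor 297.94 → $300.

Garrison Overpass: $2,440 | Lower Bridge: $14,145 | Redwood Greenway: $7,415 | Lakeview Corridor: $300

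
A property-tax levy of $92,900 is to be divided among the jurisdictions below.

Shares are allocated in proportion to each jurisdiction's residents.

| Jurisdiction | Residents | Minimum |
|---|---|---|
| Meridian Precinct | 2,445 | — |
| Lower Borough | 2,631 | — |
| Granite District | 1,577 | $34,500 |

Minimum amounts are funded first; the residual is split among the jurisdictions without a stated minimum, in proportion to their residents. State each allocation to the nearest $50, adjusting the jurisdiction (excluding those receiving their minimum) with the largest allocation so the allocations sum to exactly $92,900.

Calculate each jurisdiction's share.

Fund the minimums — Granite District $34,500. Balance $58,400.
Balance split over remaining residents 5,076: Meridian Precinct 28,130.02 → $28,150; Lower Borough 30,269.98 → $30,250.

Meridian Precinct: $28,150 · Lower Borough: $30,250 · Granite District: $34,500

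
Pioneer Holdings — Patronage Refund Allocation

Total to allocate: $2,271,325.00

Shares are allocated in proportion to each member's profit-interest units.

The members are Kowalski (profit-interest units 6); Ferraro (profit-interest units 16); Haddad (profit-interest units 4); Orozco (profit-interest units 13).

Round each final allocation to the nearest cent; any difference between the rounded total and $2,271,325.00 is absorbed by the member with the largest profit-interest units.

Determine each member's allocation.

Profit-interest units total: 6 + 16 + 4 + 13 = 39.
Pro-rata amounts: Kowalski 349,434.6154; Ferraro 931,825.6410; Haddad 232,956.4103; Orozco 757,108.3333.
After rounding (cent): Kowalski $349,434.62; Ferraro $931,825.64; Haddad $232,956.41; Orozco $757,108.33. Sum = $2,271,325.00.
No rounding difference to absorb.

Kowalski: $349,434.62 | Ferraro: $931,825.64 | Haddad: $232,956.41 | Orozco: $757,108.33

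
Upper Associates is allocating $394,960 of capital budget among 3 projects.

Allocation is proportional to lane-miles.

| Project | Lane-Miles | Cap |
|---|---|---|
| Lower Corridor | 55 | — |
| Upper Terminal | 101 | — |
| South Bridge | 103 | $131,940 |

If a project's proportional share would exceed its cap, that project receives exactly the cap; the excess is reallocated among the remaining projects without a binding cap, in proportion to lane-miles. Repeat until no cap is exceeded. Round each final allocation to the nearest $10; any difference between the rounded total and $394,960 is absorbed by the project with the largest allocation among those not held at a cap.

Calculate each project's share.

Lower Corridor: $92,730; Upper Terminal: $170,290; South Bridge: $131,940

Total lane-miles = 259.
Unconstrained shares: Lower Corridor 83,871.81; Upper Terminal 154,019.15; South Bridge 157,069.03.
Held at cap: South Bridge ($131,940); remaining pool $263,020 reallocated over remaining lane-miles 156.
Redistributed shares: Lower Corridor 92,731.41 → $92,730; Upper Terminal 170,288.59 → $170,290.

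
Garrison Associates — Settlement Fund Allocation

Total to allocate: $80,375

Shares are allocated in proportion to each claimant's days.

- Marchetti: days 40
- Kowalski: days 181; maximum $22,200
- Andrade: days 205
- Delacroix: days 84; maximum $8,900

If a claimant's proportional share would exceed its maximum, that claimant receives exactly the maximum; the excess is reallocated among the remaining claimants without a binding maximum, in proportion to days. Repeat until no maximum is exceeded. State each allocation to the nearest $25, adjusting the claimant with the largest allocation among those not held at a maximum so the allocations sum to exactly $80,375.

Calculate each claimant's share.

Sum of days: 510.
Unconstrained shares: Marchetti 6,303.92; Kowalski 28,525.25; Andrade 32,307.60; Delacroix 13,238.24.
Held at cap: Kowalski ($22,200), Delacroix ($8,900); residual $49,275 reallocated over remaining days 245.
Shares after redistribution: Marchetti 8,044.90 → $8,050; Andrade 41,230.10 → $41,225.

Marchetti: $8,050; Kowalski: $22,200; Andrade: $41,225; Delacroix: $8,900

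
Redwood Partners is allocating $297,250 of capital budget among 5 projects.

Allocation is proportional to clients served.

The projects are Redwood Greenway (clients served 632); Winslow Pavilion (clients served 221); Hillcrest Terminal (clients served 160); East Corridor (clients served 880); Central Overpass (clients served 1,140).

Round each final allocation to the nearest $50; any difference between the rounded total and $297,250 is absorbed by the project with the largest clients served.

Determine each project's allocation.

Combined clients served = 632 + 221 + 160 + 880 + 1,140 = 3,033.
Unrounded shares: Redwood Greenway 61,939.33; Winslow Pavilion 21,659.17; Hillcrest Terminal 15,680.84; East Corridor 86,244.64; Central Overpass 111,726.01.
After rounding ($50): Redwood Greenway $61,950; Winslow Pavilion $21,650; Hillcrest Terminal $15,700; East Corridor $86,250; Central Overpass $111,750. Sum = $297,300.
Difference $297,250 − $297,300 = −$50 applied to largest clients served (Central Overpass): Central Overpass becomes $111,700.

Redwood Greenway: $61,950 · Winslow Pavilion: $21,650 · Hillcrest Terminal: $15,700 · East Corridor: $86,250 · Central Overpass: $111,700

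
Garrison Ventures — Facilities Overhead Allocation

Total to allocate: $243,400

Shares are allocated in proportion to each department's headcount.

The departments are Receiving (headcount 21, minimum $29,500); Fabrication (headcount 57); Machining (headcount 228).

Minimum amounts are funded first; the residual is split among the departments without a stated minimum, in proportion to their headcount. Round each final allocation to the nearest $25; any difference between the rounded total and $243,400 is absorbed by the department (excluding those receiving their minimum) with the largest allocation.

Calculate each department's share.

Receiving: $29,500 | Fabrication: $42,775 | Machining: $171,125

Guaranteed amounts: Receiving $29,500. Residual $213,900.
Residual split over remaining headcount 285: Fabrication 42,780.00 → $42,775; Machining 171,120.00 → $171,125.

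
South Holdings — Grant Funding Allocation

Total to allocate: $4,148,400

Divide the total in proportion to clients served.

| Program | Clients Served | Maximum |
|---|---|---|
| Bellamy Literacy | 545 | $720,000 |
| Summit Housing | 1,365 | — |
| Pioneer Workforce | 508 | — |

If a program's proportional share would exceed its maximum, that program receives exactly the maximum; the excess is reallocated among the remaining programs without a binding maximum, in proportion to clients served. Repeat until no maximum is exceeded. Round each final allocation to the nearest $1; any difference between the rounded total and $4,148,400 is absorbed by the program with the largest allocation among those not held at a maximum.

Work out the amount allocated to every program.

Bellamy Literacy: $720,000 · Summit Housing: $2,498,540 · Pioneer Workforce: $929,860

Clients served total: 2,418.
Proportional shares (ignoring caps): Bellamy Literacy 935,019.85; Summit Housing 2,341,838.71; Pioneer Workforce 871,541.44.
Capped: Bellamy Literacy ($720,000); remaining pool $3,428,400 reallocated over remaining clients served 1,873.
Remaining shares: Summit Housing 2,498,540.31 → $2,498,540; Pioneer Workforce 929,859.69 → $929,860.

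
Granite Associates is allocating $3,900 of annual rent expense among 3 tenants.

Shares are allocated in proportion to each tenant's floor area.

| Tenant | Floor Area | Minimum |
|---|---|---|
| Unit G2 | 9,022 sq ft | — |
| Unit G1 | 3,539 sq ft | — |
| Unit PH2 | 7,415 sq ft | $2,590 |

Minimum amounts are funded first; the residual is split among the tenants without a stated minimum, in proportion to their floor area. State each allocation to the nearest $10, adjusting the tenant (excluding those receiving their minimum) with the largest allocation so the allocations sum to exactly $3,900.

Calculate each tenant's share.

Fund the minimums — Unit PH2 $2,590. Residual $1,310.
Residual split over remaining floor area 12,561: Unit G2 940.91 → $940; Unit G1 369.09 → $370.

Unit G2: $940; Unit G1: $370; Unit PH2: $2,590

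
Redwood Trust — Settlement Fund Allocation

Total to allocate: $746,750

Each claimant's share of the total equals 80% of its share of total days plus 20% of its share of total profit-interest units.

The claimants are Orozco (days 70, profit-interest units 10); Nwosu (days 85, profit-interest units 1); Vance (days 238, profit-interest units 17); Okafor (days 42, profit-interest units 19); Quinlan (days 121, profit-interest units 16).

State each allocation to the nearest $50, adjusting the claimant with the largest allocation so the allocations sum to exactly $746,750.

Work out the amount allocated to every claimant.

Totals — days 556, profit-interest units 63.
Combined weights (80% days + 20% profit-interest units): Orozco 0.1325; Nwosu 0.1255; Vance 0.3964; Okafor 0.1207; Quinlan 0.2249.
Unrounded shares: Orozco 98,918.58; Nwosu 93,699.77; Vance 296,022.38; Okafor 90,169.40; Quinlan 167,939.87.
After rounding ($50): Orozco $98,900; Nwosu $93,700; Vance $296,000; Okafor $90,150; Quinlan $167,950. Sum = $746,700.
Difference $746,750 − $746,700 = +$50 applied to largest allocation (Vance): Vance becomes $296,050.

Orozco: $98,900 · Nwosu: $93,700 · Vance: $296,050 · Okafor: $90,150 · Quinlan: $167,950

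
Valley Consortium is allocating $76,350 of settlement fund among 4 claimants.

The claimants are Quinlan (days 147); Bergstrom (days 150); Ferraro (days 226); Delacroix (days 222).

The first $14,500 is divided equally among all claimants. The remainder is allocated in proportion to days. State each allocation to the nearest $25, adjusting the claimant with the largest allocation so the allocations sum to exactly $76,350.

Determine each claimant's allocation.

First tranche $14,500 split equally: $3,625 each.
Remainder $61,850 by days (total 745): Quinlan 12,203.96 → $12,200; Bergstrom 12,453.02 → $12,450; Ferraro 18,762.55 → $18,775; Delacroix 18,430.47 → $18,425.
Totals: Quinlan $3,625 + $12,200 = $15,825; Bergstrom $3,625 + $12,450 = $16,075; Ferraro $3,625 + $18,775 = $22,400; Delacroix $3,625 + $18,425 = $22,050.

Quinlan: $15,825; Bergstrom: $16,075; Ferraro: $22,400; Delacroix: $22,050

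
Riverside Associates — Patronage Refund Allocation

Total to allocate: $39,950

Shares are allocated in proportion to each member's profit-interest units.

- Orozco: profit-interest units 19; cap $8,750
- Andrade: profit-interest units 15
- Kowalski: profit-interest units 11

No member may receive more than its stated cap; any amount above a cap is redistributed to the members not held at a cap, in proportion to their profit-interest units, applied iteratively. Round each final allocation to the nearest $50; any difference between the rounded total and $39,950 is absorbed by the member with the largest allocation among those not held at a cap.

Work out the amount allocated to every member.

Combined profit-interest units = 45.
Pro-rata shares before constraints: Orozco 16,867.78; Andrade 13,316.67; Kowalski 9,765.56.
Held at cap: Orozco ($8,750); residual $31,200 reallocated over remaining profit-interest units 26.
Shares after redistribution: Andrade 18,000.00 → $18,000; Kowalski 13,200.00 → $13,200.

Orozco: $8,750 · Andrade: $18,000 · Kowalski: $13,200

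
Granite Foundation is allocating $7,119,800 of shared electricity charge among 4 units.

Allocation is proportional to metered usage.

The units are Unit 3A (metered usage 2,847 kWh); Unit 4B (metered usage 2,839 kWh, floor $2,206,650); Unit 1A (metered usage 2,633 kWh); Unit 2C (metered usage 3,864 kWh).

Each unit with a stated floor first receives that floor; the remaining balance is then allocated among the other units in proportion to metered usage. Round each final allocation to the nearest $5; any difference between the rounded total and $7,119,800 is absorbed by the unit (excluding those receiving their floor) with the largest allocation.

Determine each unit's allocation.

Unit 3A: $1,496,975 · Unit 4B: $2,206,650 · Unit 1A: $1,384,450 · Unit 2C: $2,031,725

Guaranteed amounts: Unit 4B $2,206,650. Balance $4,913,150.
Balance split over remaining metered usage 9,344: Unit 3A 1,496,975.39 → $1,496,975; Unit 1A 1,384,452.48 → $1,384,450; Unit 2C 2,031,722.13 → $2,031,720.
Rounding difference +$5 applied to Unit 2C → $2,031,725.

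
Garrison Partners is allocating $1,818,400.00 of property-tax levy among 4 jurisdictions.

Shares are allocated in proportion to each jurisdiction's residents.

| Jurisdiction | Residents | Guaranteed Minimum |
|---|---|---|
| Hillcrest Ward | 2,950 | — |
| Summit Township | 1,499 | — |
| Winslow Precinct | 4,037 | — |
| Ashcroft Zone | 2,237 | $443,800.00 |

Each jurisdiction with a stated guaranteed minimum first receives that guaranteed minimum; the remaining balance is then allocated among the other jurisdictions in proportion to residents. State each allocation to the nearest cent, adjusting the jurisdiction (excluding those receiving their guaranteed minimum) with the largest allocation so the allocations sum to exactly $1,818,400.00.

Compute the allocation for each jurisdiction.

Minimums first: Ashcroft Zone $443,800.00. Remaining pool $1,374,600.00.
Remaining pool split over remaining residents 8,486: Hillcrest Ward 477,854.1127 → $477,854.11; Summit Township 242,814.6830 → $242,814.68; Winslow Precinct 653,931.2043 → $653,931.20.
Rounding difference +$0.01 applied to Winslow Precinct → $653,931.21.

Hillcrest Ward: $477,854.11 | Summit Township: $242,814.68 | Winslow Precinct: $653,931.21 | Ashcroft Zone: $443,800.00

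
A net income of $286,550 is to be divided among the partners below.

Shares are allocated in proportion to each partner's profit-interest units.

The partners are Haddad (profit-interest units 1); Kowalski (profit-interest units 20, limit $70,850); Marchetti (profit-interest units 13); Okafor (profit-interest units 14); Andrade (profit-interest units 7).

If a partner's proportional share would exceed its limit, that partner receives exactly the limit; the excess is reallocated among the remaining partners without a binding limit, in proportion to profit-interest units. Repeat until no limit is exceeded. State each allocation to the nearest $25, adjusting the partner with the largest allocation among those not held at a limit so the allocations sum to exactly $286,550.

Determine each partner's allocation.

Haddad: $6,175 · Kowalski: $70,850 · Marchetti: $80,125 · Okafor: $86,250 · Andrade: $43,150

Sum of profit-interest units: 55.
Proportional shares (ignoring caps): Haddad 5,210.00; Kowalski 104,200.00; Marchetti 67,730.00; Okafor 72,940.00; Andrade 36,470.00.
Cap binds for Kowalski ($70,850); balance $215,700 reallocated over remaining profit-interest units 35.
Shares after redistribution: Haddad 6,162.86 → $6,175; Marchetti 80,117.14 → $80,125; Okafor 86,280.00 → $86,275; Andrade 43,140.00 → $43,150.
Rounding difference −$25 applied to Okafor → $86,250.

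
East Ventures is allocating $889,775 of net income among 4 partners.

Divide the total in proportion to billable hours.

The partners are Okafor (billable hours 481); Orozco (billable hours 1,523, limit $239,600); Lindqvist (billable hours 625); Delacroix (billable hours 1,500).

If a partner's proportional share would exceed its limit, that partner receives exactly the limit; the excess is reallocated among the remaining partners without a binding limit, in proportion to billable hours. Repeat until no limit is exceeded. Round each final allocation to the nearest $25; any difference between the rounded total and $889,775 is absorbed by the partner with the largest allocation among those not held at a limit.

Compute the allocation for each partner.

Billable hours total: 4,129.
Unconstrained shares: Okafor 103,652.65; Orozco 328,197.46; Lindqvist 134,683.79; Delacroix 323,241.10.
Capped: Orozco ($239,600); remaining pool $650,175 reallocated over remaining billable hours 2,606.
Redistributed shares: Okafor 120,005.44 → $120,000; Lindqvist 155,932.22 → $155,925; Delacroix 374,237.34 → $374,225.
Rounding difference +$25 applied to Delacroix → $374,250.

Okafor: $120,000 | Orozco: $239,600 | Lindqvist: $155,925 | Delacroix: $374,250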